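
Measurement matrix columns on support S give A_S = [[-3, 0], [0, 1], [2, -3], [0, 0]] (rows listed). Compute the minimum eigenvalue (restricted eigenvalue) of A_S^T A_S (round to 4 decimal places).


A_S^T A_S = [[13, -6], [-6, 10]].
trace = 23.
det = 94.
disc = trace^2 - 4*det = 529 - 4*94 = 153.
sqrt(153) ≈ 12.369317.
lam_min = (23 - sqrt(153))/2 ≈ (23 - 12.369317)/2 = 5.3153415 ≈ 5.3153.

5.3153


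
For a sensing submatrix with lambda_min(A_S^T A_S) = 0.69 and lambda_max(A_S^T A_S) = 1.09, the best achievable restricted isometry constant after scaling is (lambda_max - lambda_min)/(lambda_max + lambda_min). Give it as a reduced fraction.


lambda_max - lambda_min = 1.09 - 0.69 = 0.40.
lambda_max + lambda_min = 1.09 + 0.69 = 1.78.
delta = 0.40/1.78 = 40/178 = 20/89.

20/89


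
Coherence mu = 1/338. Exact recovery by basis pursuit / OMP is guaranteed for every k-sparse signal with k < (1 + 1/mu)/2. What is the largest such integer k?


1/mu = 338.
1 + 1/mu = 339.
(1 + 1/mu)/2 = 169.5 is not an integer, so k_max = floor(169.5) = 169.

169


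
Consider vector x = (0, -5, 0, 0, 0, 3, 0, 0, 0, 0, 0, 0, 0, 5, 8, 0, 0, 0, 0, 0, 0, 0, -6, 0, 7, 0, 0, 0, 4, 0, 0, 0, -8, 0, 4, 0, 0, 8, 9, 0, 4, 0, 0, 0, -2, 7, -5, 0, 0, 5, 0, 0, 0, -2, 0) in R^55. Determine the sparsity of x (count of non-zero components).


Non-zero positions: [1, 5, 13, 14, 22, 24, 28, 32, 34, 37, 38, 40, 44, 45, 46, 49, 53].
Sparsity = 17.

17


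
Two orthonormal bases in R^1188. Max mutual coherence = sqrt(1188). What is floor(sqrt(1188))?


34^2 = 1156 <= 1188 < 1225 = 35^2, so 34 <= sqrt(1188) < 35.
floor(sqrt(1188)) = 34.

34


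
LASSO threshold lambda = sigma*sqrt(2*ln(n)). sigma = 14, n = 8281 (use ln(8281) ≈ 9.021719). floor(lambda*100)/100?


ln(8281) ≈ 9.021719.
2*ln(n) ≈ 18.043438.
sqrt(2*ln(n)) ≈ sqrt(18.043438) ≈ 4.247757.
lambda ≈ 14*4.247757 = 59.468598.
floor(lambda*100)/100 = 59.46.

59.46


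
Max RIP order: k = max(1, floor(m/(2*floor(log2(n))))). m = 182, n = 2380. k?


floor(log2(2380)) = 11.
2*11 = 22.
m/(2*floor(log2(n))) = 182/22 ≈ 8.2727.
floor = 8.
k = max(1, 8) = 8.

8


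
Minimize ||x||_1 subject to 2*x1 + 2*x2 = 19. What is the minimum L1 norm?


Axis intercepts:
  x1 = 19/2, x2 = 0: L1 = 19/2
  x1 = 0, x2 = 19/2: L1 = 19/2
x* = (19/2, 0)
||x*||_1 = 19/2.

19/2


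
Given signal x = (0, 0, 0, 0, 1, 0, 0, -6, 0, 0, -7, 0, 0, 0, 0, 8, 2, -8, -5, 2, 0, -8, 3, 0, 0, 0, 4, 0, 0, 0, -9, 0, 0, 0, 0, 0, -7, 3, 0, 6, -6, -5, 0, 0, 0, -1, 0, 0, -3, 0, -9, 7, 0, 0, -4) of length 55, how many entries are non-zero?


Non-zero positions: [4, 7, 10, 15, 16, 17, 18, 19, 21, 22, 26, 30, 36, 37, 39, 40, 41, 45, 48, 50, 51, 54].
Sparsity = 22.

22


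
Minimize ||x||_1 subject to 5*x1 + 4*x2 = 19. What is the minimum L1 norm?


Axis intercepts:
  x1 = 19/5, x2 = 0: L1 = 19/5
  x1 = 0, x2 = 19/4: L1 = 19/4
x* = (19/5, 0)
||x*||_1 = 19/5.

19/5


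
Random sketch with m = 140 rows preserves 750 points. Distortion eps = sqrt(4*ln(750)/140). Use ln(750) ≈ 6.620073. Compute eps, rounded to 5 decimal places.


ln(750) ≈ 6.620073.
4*ln(N)/m ≈ 4*6.620073/140 ≈ 0.18914494.
eps = sqrt(0.18914494) ≈ 0.434908 ≈ 0.43491.

0.43491


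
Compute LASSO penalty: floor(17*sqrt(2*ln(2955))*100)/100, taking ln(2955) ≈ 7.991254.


ln(2955) ≈ 7.991254.
2*ln(n) ≈ 15.982508.
sqrt(2*ln(n)) ≈ sqrt(15.982508) ≈ 3.997813.
lambda ≈ 17*3.997813 = 67.962821.
floor(lambda*100)/100 = 67.96.

67.96


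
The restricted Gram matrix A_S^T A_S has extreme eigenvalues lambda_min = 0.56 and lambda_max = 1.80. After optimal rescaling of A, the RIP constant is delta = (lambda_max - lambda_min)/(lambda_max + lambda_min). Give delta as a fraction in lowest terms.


lambda_max - lambda_min = 1.80 - 0.56 = 1.24.
lambda_max + lambda_min = 1.80 + 0.56 = 2.36.
delta = 1.24/2.36 = 124/236 = 31/59.

31/59


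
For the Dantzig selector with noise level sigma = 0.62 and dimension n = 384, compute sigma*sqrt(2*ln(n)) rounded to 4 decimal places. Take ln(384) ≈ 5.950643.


ln(384) ≈ 5.950643.
2*ln(n) ≈ 11.901286.
sqrt(2*ln(n)) ≈ sqrt(11.901286) ≈ 3.449824.
threshold ≈ 0.62*3.449824 = 2.13889088 ≈ 2.1389.

2.1389


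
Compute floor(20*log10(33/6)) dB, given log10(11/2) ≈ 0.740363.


||x||/||e|| = 33/6 = 11/2.
log10(11/2) ≈ 0.740363.
20*log10(||x||/||e||) ≈ 20*0.740363 = 14.80726.
floor(14.80726) = 14.

14


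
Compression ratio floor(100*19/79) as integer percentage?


100*m/n = 100*19/79 ≈ 24.0506.
floor = 24.

24


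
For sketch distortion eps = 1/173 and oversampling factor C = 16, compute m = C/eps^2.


1/eps = 173.
(1/eps)^2 = 29929.
m = 16*29929 = 478864.

478864


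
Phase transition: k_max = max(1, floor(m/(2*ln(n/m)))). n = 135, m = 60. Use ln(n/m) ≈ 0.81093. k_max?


n/m = 135/60 = 9/4.
ln(n/m) ≈ 0.81093.
2*ln(n/m) ≈ 1.62186.
m/(2*ln(n/m)) ≈ 60/1.62186 ≈ 36.9946.
floor = 36.
k_max = max(1, 36) = 36.

36


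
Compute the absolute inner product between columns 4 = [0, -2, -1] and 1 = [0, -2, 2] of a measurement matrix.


Inner product: 0*0 + -2*-2 + -1*2
Products: [0, 4, -2]
Sum = 2.
|dot| = 2.

2


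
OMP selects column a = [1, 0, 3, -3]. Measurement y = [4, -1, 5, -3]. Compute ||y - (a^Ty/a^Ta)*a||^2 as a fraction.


a^T a = 19.
a^T y = 28.
coeff = 28/19 = 28/19.
||r||^2 = 185/19.

185/19


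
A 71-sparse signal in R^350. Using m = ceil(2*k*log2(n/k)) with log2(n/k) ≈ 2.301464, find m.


log2(n/k) = log2(350/71) ≈ 2.301464.
2*k*log2(n/k) ≈ 2*71*2.301464 = 326.807888.
m = ceil(326.807888) = 327.

327


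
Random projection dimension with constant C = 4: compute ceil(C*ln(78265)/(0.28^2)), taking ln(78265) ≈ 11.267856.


ln(78265) ≈ 11.267856.
eps^2 = 0.28^2 = 0.0784.
C*ln(N)/eps^2 ≈ 4*11.267856/0.0784 ≈ 574.8906.
m = ceil(574.8906) = 575.

575


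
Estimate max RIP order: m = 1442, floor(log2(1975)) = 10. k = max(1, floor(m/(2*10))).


floor(log2(1975)) = 10.
2*10 = 20.
m/(2*floor(log2(n))) = 1442/20 ≈ 72.1.
floor = 72.
k = max(1, 72) = 72.

72


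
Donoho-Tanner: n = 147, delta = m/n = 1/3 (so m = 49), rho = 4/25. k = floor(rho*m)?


m = 1/3*147 = 49.
rho = 4/25.
rho*m = 4/25*49 = 7.84.
k = floor(7.84) = 7.

7


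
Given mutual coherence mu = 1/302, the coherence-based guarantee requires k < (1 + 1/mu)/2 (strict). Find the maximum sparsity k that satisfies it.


1/mu = 302.
1 + 1/mu = 303.
(1 + 1/mu)/2 = 151.5 is not an integer, so k_max = floor(151.5) = 151.

151


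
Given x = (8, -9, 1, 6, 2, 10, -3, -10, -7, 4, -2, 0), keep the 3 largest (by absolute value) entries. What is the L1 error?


Sorted |x_i| descending: [10, 10, 9, 8, 7, 6, 4, 3, 2, 2, 1, 0]
Keep top 3: [10, 10, 9]
Tail entries: [8, 7, 6, 4, 3, 2, 2, 1, 0]
L1 error = sum of tail = 33.

33


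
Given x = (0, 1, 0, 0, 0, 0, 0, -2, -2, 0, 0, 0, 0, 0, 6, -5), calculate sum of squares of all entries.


Non-zero entries: [(1, 1), (7, -2), (8, -2), (14, 6), (15, -5)]
Squares: [1, 4, 4, 36, 25]
||x||_2^2 = sum = 70.

70


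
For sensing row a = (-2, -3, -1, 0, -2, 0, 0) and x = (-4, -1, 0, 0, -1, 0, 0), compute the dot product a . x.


Non-zero terms: ['-2*-4', '-3*-1', '-2*-1']
Products: [8, 3, 2]
y = sum = 13.

13


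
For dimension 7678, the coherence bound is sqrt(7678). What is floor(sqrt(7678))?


87^2 = 7569 <= 7678 < 7744 = 88^2, so 87 <= sqrt(7678) < 88.
floor(sqrt(7678)) = 87.

87


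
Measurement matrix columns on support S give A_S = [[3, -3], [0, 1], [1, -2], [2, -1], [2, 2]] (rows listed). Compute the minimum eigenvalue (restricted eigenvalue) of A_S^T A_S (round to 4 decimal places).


A_S^T A_S = [[18, -9], [-9, 19]].
trace = 37.
det = 261.
disc = trace^2 - 4*det = 1369 - 4*261 = 325.
sqrt(325) ≈ 18.027756.
lam_min = (37 - sqrt(325))/2 ≈ (37 - 18.027756)/2 = 9.486122 ≈ 9.4861.

9.4861


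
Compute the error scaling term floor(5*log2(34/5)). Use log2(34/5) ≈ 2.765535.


log2(n/k) = log2(34/5) ≈ 2.765535.
k*log2(n/k) ≈ 5*2.765535 = 13.827675.
floor(13.827675) = 13.

13


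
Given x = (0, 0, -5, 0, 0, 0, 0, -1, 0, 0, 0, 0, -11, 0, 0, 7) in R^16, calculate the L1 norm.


Non-zero entries: [(2, -5), (7, -1), (12, -11), (15, 7)]
Absolute values: [5, 1, 11, 7]
||x||_1 = sum = 24.

24


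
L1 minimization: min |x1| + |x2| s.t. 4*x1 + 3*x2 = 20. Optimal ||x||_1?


Axis intercepts:
  x1 = 5, x2 = 0: L1 = 5
  x1 = 0, x2 = 20/3: L1 = 20/3
x* = (5, 0)
||x*||_1 = 5.

5


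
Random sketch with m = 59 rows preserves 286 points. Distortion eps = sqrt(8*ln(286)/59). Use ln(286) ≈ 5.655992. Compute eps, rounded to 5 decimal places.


ln(286) ≈ 5.655992.
8*ln(N)/m ≈ 8*5.655992/59 ≈ 0.76691417.
eps = sqrt(0.76691417) ≈ 0.8757364 ≈ 0.87574.

0.87574


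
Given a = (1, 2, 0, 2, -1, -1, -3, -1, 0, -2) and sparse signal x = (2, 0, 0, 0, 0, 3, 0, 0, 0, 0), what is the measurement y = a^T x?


Non-zero terms: ['1*2', '-1*3']
Products: [2, -3]
y = sum = -1.

-1


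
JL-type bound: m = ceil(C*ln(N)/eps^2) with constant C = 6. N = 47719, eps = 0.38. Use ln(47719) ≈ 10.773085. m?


ln(47719) ≈ 10.773085.
eps^2 = 0.38^2 = 0.1444.
C*ln(N)/eps^2 ≈ 6*10.773085/0.1444 ≈ 447.6351.
m = ceil(447.6351) = 448.

448


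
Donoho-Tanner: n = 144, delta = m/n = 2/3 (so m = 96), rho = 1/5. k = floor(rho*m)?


m = 2/3*144 = 96.
rho = 1/5.
rho*m = 1/5*96 = 19.2.
k = floor(19.2) = 19.

19


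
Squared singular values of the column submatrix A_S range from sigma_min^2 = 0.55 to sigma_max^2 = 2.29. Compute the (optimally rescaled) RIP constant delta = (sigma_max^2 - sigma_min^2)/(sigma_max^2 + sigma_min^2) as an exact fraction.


lambda_max - lambda_min = 2.29 - 0.55 = 1.74.
lambda_max + lambda_min = 2.29 + 0.55 = 2.84.
delta = 1.74/2.84 = 174/284 = 87/142.

87/142


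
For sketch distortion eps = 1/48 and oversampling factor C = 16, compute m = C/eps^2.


1/eps = 48.
(1/eps)^2 = 2304.
m = 16*2304 = 36864.

36864


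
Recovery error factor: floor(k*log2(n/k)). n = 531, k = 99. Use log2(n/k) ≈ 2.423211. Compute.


log2(n/k) = log2(531/99) ≈ 2.423211.
k*log2(n/k) ≈ 99*2.423211 = 239.897889.
floor(239.897889) = 239.

239


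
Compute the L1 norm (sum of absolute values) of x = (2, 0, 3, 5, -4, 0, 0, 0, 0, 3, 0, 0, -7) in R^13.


Non-zero entries: [(0, 2), (2, 3), (3, 5), (4, -4), (9, 3), (12, -7)]
Absolute values: [2, 3, 5, 4, 3, 7]
||x||_1 = sum = 24.

24


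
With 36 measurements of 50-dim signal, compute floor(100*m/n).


100*m/n = 100*36/50 ≈ 72.0.
floor = 72.

72


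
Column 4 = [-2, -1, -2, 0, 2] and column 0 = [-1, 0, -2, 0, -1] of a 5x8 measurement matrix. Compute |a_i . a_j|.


Inner product: -2*-1 + -1*0 + -2*-2 + 0*0 + 2*-1
Products: [2, 0, 4, 0, -2]
Sum = 4.
|dot| = 4.

4


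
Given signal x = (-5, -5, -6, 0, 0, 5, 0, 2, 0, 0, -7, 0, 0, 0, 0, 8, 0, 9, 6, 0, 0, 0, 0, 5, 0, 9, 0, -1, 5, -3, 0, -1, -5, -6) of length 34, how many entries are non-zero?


Non-zero positions: [0, 1, 2, 5, 7, 10, 15, 17, 18, 23, 25, 27, 28, 29, 31, 32, 33].
Sparsity = 17.

17


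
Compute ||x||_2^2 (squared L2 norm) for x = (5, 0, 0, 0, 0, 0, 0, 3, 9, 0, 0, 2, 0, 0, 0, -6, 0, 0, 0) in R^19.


Non-zero entries: [(0, 5), (7, 3), (8, 9), (11, 2), (15, -6)]
Squares: [25, 9, 81, 4, 36]
||x||_2^2 = sum = 155.

155


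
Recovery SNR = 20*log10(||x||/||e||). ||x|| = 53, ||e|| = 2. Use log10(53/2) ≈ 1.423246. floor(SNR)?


||x||/||e|| = 53/2.
log10(53/2) ≈ 1.423246.
20*log10(||x||/||e||) ≈ 20*1.423246 = 28.46492.
floor(28.46492) = 28.

28


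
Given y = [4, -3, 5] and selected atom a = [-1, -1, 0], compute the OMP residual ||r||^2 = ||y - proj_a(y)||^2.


a^T a = 2.
a^T y = -1.
coeff = -1/2 = -1/2.
||r||^2 = 99/2.

99/2


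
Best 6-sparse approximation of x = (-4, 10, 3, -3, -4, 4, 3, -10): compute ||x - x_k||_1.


Sorted |x_i| descending: [10, 10, 4, 4, 4, 3, 3, 3]
Keep top 6: [10, 10, 4, 4, 4, 3]
Tail entries: [3, 3]
L1 error = sum of tail = 6.

6


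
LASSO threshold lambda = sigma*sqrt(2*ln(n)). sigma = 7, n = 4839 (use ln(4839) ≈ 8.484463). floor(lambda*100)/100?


ln(4839) ≈ 8.484463.
2*ln(n) ≈ 16.968926.
sqrt(2*ln(n)) ≈ sqrt(16.968926) ≈ 4.119336.
lambda ≈ 7*4.119336 = 28.835352.
floor(lambda*100)/100 = 28.83.

28.83


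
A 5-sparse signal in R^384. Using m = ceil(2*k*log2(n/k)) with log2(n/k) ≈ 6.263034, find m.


log2(n/k) = log2(384/5) ≈ 6.263034.
2*k*log2(n/k) ≈ 2*5*6.263034 = 62.63034.
m = ceil(62.63034) = 63.

63


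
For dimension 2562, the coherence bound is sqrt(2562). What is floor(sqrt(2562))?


50^2 = 2500 <= 2562 < 2601 = 51^2, so 50 <= sqrt(2562) < 51.
floor(sqrt(2562)) = 50.

50


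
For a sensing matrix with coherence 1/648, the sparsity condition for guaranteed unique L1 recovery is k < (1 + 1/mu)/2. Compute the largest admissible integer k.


1/mu = 648.
1 + 1/mu = 649.
(1 + 1/mu)/2 = 324.5 is not an integer, so k_max = floor(324.5) = 324.

324


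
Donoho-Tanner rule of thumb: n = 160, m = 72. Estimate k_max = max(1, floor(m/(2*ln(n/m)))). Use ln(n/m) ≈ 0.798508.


n/m = 160/72 = 20/9.
ln(n/m) ≈ 0.798508.
2*ln(n/m) ≈ 1.597016.
m/(2*ln(n/m)) ≈ 72/1.597016 ≈ 45.0841.
floor = 45.
k_max = max(1, 45) = 45.

45


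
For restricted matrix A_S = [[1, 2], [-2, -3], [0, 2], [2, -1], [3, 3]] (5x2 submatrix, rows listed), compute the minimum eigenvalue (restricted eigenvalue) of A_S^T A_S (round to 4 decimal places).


A_S^T A_S = [[18, 15], [15, 27]].
trace = 45.
det = 261.
disc = trace^2 - 4*det = 2025 - 4*261 = 981.
sqrt(981) ≈ 31.320920.
lam_min = (45 - sqrt(981))/2 ≈ (45 - 31.320920)/2 = 6.83954 ≈ 6.8395.

6.8395


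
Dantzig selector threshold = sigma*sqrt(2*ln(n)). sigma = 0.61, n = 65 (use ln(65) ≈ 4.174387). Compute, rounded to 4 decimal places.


ln(65) ≈ 4.174387.
2*ln(n) ≈ 8.348774.
sqrt(2*ln(n)) ≈ sqrt(8.348774) ≈ 2.889425.
threshold ≈ 0.61*2.889425 = 1.76254925 ≈ 1.7625.

1.7625


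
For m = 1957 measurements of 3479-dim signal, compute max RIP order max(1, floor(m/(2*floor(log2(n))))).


floor(log2(3479)) = 11.
2*11 = 22.
m/(2*floor(log2(n))) = 1957/22 ≈ 88.9545.
floor = 88.
k = max(1, 88) = 88.

88


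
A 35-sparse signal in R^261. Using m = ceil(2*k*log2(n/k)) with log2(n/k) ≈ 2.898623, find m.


log2(n/k) = log2(261/35) ≈ 2.898623.
2*k*log2(n/k) ≈ 2*35*2.898623 = 202.90361.
m = ceil(202.90361) = 203.

203


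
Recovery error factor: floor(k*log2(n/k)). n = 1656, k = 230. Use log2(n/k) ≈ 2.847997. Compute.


log2(n/k) = log2(1656/230) ≈ 2.847997.
k*log2(n/k) ≈ 230*2.847997 = 655.03931.
floor(655.03931) = 655.

655


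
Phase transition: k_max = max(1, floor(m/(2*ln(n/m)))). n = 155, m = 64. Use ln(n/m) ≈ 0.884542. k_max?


n/m = 155/64.
ln(n/m) ≈ 0.884542.
2*ln(n/m) ≈ 1.769084.
m/(2*ln(n/m)) ≈ 64/1.769084 ≈ 36.1769.
floor = 36.
k_max = max(1, 36) = 36.

36


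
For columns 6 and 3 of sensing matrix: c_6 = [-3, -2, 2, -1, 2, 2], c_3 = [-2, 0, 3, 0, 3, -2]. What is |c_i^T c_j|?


Inner product: -3*-2 + -2*0 + 2*3 + -1*0 + 2*3 + 2*-2
Products: [6, 0, 6, 0, 6, -4]
Sum = 14.
|dot| = 14.

14


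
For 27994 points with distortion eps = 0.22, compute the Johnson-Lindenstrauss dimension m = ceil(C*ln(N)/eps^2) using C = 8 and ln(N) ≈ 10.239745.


ln(27994) ≈ 10.239745.
eps^2 = 0.22^2 = 0.0484.
C*ln(N)/eps^2 ≈ 8*10.239745/0.0484 ≈ 1692.5198.
m = ceil(1692.5198) = 1693.

1693


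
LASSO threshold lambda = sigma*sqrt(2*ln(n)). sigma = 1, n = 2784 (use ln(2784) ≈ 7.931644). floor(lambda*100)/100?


ln(2784) ≈ 7.931644.
2*ln(n) ≈ 15.863288.
sqrt(2*ln(n)) ≈ sqrt(15.863288) ≈ 3.982874.
lambda ≈ 1*3.982874 = 3.982874.
floor(lambda*100)/100 = 3.98.

3.98


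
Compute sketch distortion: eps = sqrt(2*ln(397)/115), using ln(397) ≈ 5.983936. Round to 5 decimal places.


ln(397) ≈ 5.983936.
2*ln(N)/m ≈ 2*5.983936/115 ≈ 0.10406845.
eps = sqrt(0.10406845) ≈ 0.3225964 ≈ 0.32260.

0.32260


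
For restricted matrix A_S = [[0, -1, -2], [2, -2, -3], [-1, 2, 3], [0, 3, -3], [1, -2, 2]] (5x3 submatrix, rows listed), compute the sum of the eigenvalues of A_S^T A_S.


Sum of eigenvalues of A_S^T A_S = trace(A_S^T A_S) = sum of squared column norms of A_S.
A_S^T A_S diagonal: [6, 22, 35].
trace = 6 + 22 + 35 = 63.

63


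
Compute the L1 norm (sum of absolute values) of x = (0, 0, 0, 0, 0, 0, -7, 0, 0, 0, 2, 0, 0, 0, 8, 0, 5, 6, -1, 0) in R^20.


Non-zero entries: [(6, -7), (10, 2), (14, 8), (16, 5), (17, 6), (18, -1)]
Absolute values: [7, 2, 8, 5, 6, 1]
||x||_1 = sum = 29.

29


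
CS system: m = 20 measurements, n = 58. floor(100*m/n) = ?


100*m/n = 100*20/58 ≈ 34.4828.
floor = 34.

34


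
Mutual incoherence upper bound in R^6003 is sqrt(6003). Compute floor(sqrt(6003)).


77^2 = 5929 <= 6003 < 6084 = 78^2, so 77 <= sqrt(6003) < 78.
floor(sqrt(6003)) = 77.

77


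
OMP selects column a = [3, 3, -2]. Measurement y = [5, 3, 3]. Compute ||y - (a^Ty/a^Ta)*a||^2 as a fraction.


a^T a = 22.
a^T y = 18.
coeff = 18/22 = 9/11.
||r||^2 = 311/11.

311/11


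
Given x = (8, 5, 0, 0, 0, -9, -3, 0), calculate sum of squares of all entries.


Non-zero entries: [(0, 8), (1, 5), (5, -9), (6, -3)]
Squares: [64, 25, 81, 9]
||x||_2^2 = sum = 179.

179


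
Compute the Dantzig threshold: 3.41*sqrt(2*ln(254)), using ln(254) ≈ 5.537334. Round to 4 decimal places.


ln(254) ≈ 5.537334.
2*ln(n) ≈ 11.074668.
sqrt(2*ln(n)) ≈ sqrt(11.074668) ≈ 3.327862.
threshold ≈ 3.41*3.327862 = 11.34800942 ≈ 11.3480.

11.3480


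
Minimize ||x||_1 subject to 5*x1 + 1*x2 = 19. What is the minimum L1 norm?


Axis intercepts:
  x1 = 19/5, x2 = 0: L1 = 19/5
  x1 = 0, x2 = 19: L1 = 19
x* = (19/5, 0)
||x*||_1 = 19/5.

19/5


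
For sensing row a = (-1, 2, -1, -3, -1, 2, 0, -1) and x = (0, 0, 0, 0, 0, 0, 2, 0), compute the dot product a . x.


Non-zero terms: ['0*2']
Products: [0]
y = sum = 0.

0


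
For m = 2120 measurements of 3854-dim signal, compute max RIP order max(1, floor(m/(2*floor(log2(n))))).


floor(log2(3854)) = 11.
2*11 = 22.
m/(2*floor(log2(n))) = 2120/22 ≈ 96.3636.
floor = 96.
k = max(1, 96) = 96.

96


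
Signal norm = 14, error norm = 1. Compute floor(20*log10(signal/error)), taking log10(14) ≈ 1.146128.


||x||/||e|| = 14/1 = 14.
log10(14) ≈ 1.146128.
20*log10(||x||/||e||) ≈ 20*1.146128 = 22.92256.
floor(22.92256) = 22.

22


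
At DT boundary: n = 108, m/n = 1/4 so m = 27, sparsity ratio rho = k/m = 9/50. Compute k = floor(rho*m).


m = 1/4*108 = 27.
rho = 9/50.
rho*m = 9/50*27 = 4.86.
k = floor(4.86) = 4.

4


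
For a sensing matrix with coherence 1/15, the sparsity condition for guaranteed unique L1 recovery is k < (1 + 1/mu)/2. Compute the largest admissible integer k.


1/mu = 15.
1 + 1/mu = 16.
(1 + 1/mu)/2 = 8 is an integer and the inequality is strict, so k_max = 8 - 1 = 7.

7


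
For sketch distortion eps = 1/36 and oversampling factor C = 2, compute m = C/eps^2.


1/eps = 36.
(1/eps)^2 = 1296.
m = 2*1296 = 2592.

2592


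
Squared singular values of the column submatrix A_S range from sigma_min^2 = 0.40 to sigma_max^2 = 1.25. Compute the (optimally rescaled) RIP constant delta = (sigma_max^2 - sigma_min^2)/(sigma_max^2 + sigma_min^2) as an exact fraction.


lambda_max - lambda_min = 1.25 - 0.40 = 0.85.
lambda_max + lambda_min = 1.25 + 0.40 = 1.65.
delta = 0.85/1.65 = 85/165 = 17/33.

17/33


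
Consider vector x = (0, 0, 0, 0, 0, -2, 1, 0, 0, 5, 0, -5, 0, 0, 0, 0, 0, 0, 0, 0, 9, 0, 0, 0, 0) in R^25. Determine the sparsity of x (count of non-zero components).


Non-zero positions: [5, 6, 9, 11, 20].
Sparsity = 5.

5


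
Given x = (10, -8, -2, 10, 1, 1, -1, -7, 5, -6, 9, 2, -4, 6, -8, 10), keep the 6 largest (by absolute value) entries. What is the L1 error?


Sorted |x_i| descending: [10, 10, 10, 9, 8, 8, 7, 6, 6, 5, 4, 2, 2, 1, 1, 1]
Keep top 6: [10, 10, 10, 9, 8, 8]
Tail entries: [7, 6, 6, 5, 4, 2, 2, 1, 1, 1]
L1 error = sum of tail = 35.

35


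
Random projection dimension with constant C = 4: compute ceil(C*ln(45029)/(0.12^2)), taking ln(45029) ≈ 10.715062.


ln(45029) ≈ 10.715062.
eps^2 = 0.12^2 = 0.0144.
C*ln(N)/eps^2 ≈ 4*10.715062/0.0144 ≈ 2976.4061.
m = ceil(2976.4061) = 2977.

2977


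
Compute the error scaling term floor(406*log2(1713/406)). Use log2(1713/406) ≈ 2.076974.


log2(n/k) = log2(1713/406) ≈ 2.076974.
k*log2(n/k) ≈ 406*2.076974 = 843.251444.
floor(843.251444) = 843.

843


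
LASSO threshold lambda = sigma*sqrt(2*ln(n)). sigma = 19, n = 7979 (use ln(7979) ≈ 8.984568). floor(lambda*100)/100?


ln(7979) ≈ 8.984568.
2*ln(n) ≈ 17.969136.
sqrt(2*ln(n)) ≈ sqrt(17.969136) ≈ 4.239002.
lambda ≈ 19*4.239002 = 80.541038.
floor(lambda*100)/100 = 80.54.

80.54


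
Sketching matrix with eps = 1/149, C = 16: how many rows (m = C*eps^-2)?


1/eps = 149.
(1/eps)^2 = 22201.
m = 16*22201 = 355216.

355216


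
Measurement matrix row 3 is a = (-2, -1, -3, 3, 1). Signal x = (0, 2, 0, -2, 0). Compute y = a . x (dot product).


Non-zero terms: ['-1*2', '3*-2']
Products: [-2, -6]
y = sum = -8.

-8


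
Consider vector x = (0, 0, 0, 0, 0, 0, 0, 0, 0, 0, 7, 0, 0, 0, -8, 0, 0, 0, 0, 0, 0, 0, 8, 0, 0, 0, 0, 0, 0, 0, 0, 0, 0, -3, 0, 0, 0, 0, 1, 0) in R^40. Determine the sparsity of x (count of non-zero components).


Non-zero positions: [10, 14, 22, 33, 38].
Sparsity = 5.

5


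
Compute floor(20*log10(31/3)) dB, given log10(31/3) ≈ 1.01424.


||x||/||e|| = 31/3.
log10(31/3) ≈ 1.01424.
20*log10(||x||/||e||) ≈ 20*1.01424 = 20.2848.
floor(20.2848) = 20.

20


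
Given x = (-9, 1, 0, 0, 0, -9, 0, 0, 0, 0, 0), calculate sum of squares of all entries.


Non-zero entries: [(0, -9), (1, 1), (5, -9)]
Squares: [81, 1, 81]
||x||_2^2 = sum = 163.

163


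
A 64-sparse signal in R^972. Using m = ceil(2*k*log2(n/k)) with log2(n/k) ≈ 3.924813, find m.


log2(n/k) = log2(972/64) ≈ 3.924813.
2*k*log2(n/k) ≈ 2*64*3.924813 = 502.376064.
m = ceil(502.376064) = 503.

503


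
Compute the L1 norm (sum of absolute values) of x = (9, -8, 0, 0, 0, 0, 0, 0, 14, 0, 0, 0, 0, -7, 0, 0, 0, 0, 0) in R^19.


Non-zero entries: [(0, 9), (1, -8), (8, 14), (13, -7)]
Absolute values: [9, 8, 14, 7]
||x||_1 = sum = 38.

38


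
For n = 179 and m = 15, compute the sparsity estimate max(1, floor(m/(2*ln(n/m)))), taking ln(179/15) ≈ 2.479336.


n/m = 179/15.
ln(n/m) ≈ 2.479336.
2*ln(n/m) ≈ 4.958672.
m/(2*ln(n/m)) ≈ 15/4.958672 ≈ 3.025.
floor = 3.
k_max = max(1, 3) = 3.

3


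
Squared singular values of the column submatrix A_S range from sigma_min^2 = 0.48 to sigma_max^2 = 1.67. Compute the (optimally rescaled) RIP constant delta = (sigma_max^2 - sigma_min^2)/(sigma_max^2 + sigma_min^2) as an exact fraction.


lambda_max - lambda_min = 1.67 - 0.48 = 1.19.
lambda_max + lambda_min = 1.67 + 0.48 = 2.15.
delta = 1.19/2.15 = 119/215.

119/215


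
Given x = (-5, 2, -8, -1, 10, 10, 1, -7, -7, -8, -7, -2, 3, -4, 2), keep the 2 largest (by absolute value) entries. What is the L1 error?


Sorted |x_i| descending: [10, 10, 8, 8, 7, 7, 7, 5, 4, 3, 2, 2, 2, 1, 1]
Keep top 2: [10, 10]
Tail entries: [8, 8, 7, 7, 7, 5, 4, 3, 2, 2, 2, 1, 1]
L1 error = sum of tail = 57.

57


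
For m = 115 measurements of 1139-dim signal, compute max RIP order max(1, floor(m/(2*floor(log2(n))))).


floor(log2(1139)) = 10.
2*10 = 20.
m/(2*floor(log2(n))) = 115/20 ≈ 5.75.
floor = 5.
k = max(1, 5) = 5.

5


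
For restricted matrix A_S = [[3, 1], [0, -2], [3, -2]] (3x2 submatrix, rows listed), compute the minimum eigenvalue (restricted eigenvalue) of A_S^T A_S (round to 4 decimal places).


A_S^T A_S = [[18, -3], [-3, 9]].
trace = 27.
det = 153.
disc = trace^2 - 4*det = 729 - 4*153 = 117.
sqrt(117) ≈ 10.816654.
lam_min = (27 - sqrt(117))/2 ≈ (27 - 10.816654)/2 = 8.091673 ≈ 8.0917.

8.0917


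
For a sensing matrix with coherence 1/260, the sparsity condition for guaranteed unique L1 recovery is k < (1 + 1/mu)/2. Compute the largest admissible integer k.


1/mu = 260.
1 + 1/mu = 261.
(1 + 1/mu)/2 = 130.5 is not an integer, so k_max = floor(130.5) = 130.

130


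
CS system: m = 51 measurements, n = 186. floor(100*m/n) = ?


100*m/n = 100*51/186 ≈ 27.4194.
floor = 27.

27


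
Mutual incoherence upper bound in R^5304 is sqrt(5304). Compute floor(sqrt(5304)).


72^2 = 5184 <= 5304 < 5329 = 73^2, so 72 <= sqrt(5304) < 73.
floor(sqrt(5304)) = 72.

72


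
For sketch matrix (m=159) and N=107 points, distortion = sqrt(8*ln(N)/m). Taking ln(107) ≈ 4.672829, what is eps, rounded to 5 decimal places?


ln(107) ≈ 4.672829.
8*ln(N)/m ≈ 8*4.672829/159 ≈ 0.23511089.
eps = sqrt(0.23511089) ≈ 0.4848823 ≈ 0.48488.

0.48488


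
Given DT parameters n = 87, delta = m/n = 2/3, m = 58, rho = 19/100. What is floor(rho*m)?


m = 2/3*87 = 58.
rho = 19/100.
rho*m = 19/100*58 = 11.02.
k = floor(11.02) = 11.

11


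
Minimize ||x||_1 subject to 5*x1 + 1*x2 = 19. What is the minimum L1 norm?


Axis intercepts:
  x1 = 19/5, x2 = 0: L1 = 19/5
  x1 = 0, x2 = 19: L1 = 19
x* = (19/5, 0)
||x*||_1 = 19/5.

19/5


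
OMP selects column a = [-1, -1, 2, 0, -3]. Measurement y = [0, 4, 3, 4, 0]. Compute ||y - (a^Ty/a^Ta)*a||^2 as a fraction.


a^T a = 15.
a^T y = 2.
coeff = 2/15 = 2/15.
||r||^2 = 611/15.

611/15


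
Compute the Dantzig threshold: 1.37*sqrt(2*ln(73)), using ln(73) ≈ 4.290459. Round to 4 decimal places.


ln(73) ≈ 4.290459.
2*ln(n) ≈ 8.580918.
sqrt(2*ln(n)) ≈ sqrt(8.580918) ≈ 2.92932.
threshold ≈ 1.37*2.92932 = 4.0131684 ≈ 4.0132.

4.0132


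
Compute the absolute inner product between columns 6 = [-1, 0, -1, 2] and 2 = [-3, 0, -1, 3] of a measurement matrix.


Inner product: -1*-3 + 0*0 + -1*-1 + 2*3
Products: [3, 0, 1, 6]
Sum = 10.
|dot| = 10.

10


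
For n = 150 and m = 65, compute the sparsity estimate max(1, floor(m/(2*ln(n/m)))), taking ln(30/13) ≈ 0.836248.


n/m = 150/65 = 30/13.
ln(n/m) ≈ 0.836248.
2*ln(n/m) ≈ 1.672496.
m/(2*ln(n/m)) ≈ 65/1.672496 ≈ 38.8641.
floor = 38.
k_max = max(1, 38) = 38.

38


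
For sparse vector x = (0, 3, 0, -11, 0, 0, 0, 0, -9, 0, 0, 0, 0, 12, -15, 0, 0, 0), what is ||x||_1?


Non-zero entries: [(1, 3), (3, -11), (8, -9), (13, 12), (14, -15)]
Absolute values: [3, 11, 9, 12, 15]
||x||_1 = sum = 50.

50


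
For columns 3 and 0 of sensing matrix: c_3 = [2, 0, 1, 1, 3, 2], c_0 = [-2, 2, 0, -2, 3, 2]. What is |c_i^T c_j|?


Inner product: 2*-2 + 0*2 + 1*0 + 1*-2 + 3*3 + 2*2
Products: [-4, 0, 0, -2, 9, 4]
Sum = 7.
|dot| = 7.

7


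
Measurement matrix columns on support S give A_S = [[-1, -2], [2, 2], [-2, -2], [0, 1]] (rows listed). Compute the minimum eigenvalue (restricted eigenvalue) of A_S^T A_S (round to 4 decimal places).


A_S^T A_S = [[9, 10], [10, 13]].
trace = 22.
det = 17.
disc = trace^2 - 4*det = 484 - 4*17 = 416.
sqrt(416) ≈ 20.396078.
lam_min = (22 - sqrt(416))/2 ≈ (22 - 20.396078)/2 = 0.801961 ≈ 0.8020.

0.8020


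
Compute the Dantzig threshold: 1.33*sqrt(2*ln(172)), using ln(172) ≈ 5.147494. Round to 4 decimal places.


ln(172) ≈ 5.147494.
2*ln(n) ≈ 10.294988.
sqrt(2*ln(n)) ≈ sqrt(10.294988) ≈ 3.20858.
threshold ≈ 1.33*3.20858 = 4.2674114 ≈ 4.2674.

4.2674


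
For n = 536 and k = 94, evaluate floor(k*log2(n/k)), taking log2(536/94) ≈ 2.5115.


log2(n/k) = log2(536/94) ≈ 2.5115.
k*log2(n/k) ≈ 94*2.5115 = 236.081.
floor(236.081) = 236.

236


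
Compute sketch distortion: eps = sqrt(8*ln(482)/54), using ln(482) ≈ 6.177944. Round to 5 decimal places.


ln(482) ≈ 6.177944.
8*ln(N)/m ≈ 8*6.177944/54 ≈ 0.91525096.
eps = sqrt(0.91525096) ≈ 0.9566875 ≈ 0.95669.

0.95669


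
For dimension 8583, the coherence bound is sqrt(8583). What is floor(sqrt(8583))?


92^2 = 8464 <= 8583 < 8649 = 93^2, so 92 <= sqrt(8583) < 93.
floor(sqrt(8583)) = 92.

92


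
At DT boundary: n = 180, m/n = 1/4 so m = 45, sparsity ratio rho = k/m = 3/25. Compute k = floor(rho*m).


m = 1/4*180 = 45.
rho = 3/25.
rho*m = 3/25*45 = 5.4.
k = floor(5.4) = 5.

5


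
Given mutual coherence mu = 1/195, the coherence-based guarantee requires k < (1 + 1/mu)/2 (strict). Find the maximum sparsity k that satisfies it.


1/mu = 195.
1 + 1/mu = 196.
(1 + 1/mu)/2 = 98 is an integer and the inequality is strict, so k_max = 98 - 1 = 97.

97


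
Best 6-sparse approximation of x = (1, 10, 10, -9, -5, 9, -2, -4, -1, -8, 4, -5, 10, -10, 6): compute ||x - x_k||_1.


Sorted |x_i| descending: [10, 10, 10, 10, 9, 9, 8, 6, 5, 5, 4, 4, 2, 1, 1]
Keep top 6: [10, 10, 10, 10, 9, 9]
Tail entries: [8, 6, 5, 5, 4, 4, 2, 1, 1]
L1 error = sum of tail = 36.

36


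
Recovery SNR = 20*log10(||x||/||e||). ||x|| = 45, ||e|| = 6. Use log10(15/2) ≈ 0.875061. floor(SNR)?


||x||/||e|| = 45/6 = 15/2.
log10(15/2) ≈ 0.875061.
20*log10(||x||/||e||) ≈ 20*0.875061 = 17.50122.
floor(17.50122) = 17.

17


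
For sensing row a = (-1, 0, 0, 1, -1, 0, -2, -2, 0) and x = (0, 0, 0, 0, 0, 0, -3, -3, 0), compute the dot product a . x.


Non-zero terms: ['-2*-3', '-2*-3']
Products: [6, 6]
y = sum = 12.

12


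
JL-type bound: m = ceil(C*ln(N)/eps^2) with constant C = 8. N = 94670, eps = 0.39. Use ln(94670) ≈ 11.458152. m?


ln(94670) ≈ 11.458152.
eps^2 = 0.39^2 = 0.1521.
C*ln(N)/eps^2 ≈ 8*11.458152/0.1521 ≈ 602.6641.
m = ceil(602.6641) = 603.

603


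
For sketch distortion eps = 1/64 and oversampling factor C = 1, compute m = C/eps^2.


1/eps = 64.
(1/eps)^2 = 4096.
m = 1*4096 = 4096.

4096


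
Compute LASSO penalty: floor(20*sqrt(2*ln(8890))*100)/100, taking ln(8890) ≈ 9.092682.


ln(8890) ≈ 9.092682.
2*ln(n) ≈ 18.185364.
sqrt(2*ln(n)) ≈ sqrt(18.185364) ≈ 4.26443.
lambda ≈ 20*4.26443 = 85.2886.
floor(lambda*100)/100 = 85.28.

85.28


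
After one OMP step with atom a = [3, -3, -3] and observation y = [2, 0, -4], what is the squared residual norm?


a^T a = 27.
a^T y = 18.
coeff = 18/27 = 2/3.
||r||^2 = 8.

8


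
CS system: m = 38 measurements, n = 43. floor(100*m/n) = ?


100*m/n = 100*38/43 ≈ 88.3721.
floor = 88.

88


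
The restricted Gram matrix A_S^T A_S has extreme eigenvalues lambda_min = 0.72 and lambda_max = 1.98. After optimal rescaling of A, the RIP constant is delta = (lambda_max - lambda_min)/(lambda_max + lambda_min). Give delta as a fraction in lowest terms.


lambda_max - lambda_min = 1.98 - 0.72 = 1.26.
lambda_max + lambda_min = 1.98 + 0.72 = 2.70.
delta = 1.26/2.70 = 126/270 = 7/15.

7/15


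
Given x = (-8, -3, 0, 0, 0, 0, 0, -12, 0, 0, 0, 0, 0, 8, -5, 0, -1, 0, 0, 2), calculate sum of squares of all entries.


Non-zero entries: [(0, -8), (1, -3), (7, -12), (13, 8), (14, -5), (16, -1), (19, 2)]
Squares: [64, 9, 144, 64, 25, 1, 4]
||x||_2^2 = sum = 311.

311


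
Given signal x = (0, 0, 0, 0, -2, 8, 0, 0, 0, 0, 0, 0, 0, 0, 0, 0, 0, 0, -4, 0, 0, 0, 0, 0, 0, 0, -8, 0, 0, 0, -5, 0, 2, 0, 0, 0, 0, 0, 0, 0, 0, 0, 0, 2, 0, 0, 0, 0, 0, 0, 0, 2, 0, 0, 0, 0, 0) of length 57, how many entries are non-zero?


Non-zero positions: [4, 5, 18, 26, 30, 32, 43, 51].
Sparsity = 8.

8


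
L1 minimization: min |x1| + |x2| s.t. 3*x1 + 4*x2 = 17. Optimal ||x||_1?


Axis intercepts:
  x1 = 17/3, x2 = 0: L1 = 17/3
  x1 = 0, x2 = 17/4: L1 = 17/4
x* = (0, 17/4)
||x*||_1 = 17/4.

17/4


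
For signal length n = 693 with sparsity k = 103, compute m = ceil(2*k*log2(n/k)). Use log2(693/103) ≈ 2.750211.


log2(n/k) = log2(693/103) ≈ 2.750211.
2*k*log2(n/k) ≈ 2*103*2.750211 = 566.543466.
m = ceil(566.543466) = 567.

567


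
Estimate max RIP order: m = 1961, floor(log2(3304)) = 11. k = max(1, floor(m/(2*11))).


floor(log2(3304)) = 11.
2*11 = 22.
m/(2*floor(log2(n))) = 1961/22 ≈ 89.1364.
floor = 89.
k = max(1, 89) = 89.

89


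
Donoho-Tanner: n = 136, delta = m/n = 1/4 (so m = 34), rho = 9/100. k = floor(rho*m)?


m = 1/4*136 = 34.
rho = 9/100.
rho*m = 9/100*34 = 3.06.
k = floor(3.06) = 3.

3


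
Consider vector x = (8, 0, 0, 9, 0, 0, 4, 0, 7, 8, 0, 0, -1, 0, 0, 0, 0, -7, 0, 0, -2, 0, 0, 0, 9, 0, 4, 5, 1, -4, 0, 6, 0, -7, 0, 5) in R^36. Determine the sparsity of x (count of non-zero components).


Non-zero positions: [0, 3, 6, 8, 9, 12, 17, 20, 24, 26, 27, 28, 29, 31, 33, 35].
Sparsity = 16.

16


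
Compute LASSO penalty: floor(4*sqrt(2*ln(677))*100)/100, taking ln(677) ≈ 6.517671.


ln(677) ≈ 6.517671.
2*ln(n) ≈ 13.035342.
sqrt(2*ln(n)) ≈ sqrt(13.035342) ≈ 3.610449.
lambda ≈ 4*3.610449 = 14.441796.
floor(lambda*100)/100 = 14.44.

14.44


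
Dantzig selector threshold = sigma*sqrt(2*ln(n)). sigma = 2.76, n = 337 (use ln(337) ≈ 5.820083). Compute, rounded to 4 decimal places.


ln(337) ≈ 5.820083.
2*ln(n) ≈ 11.640166.
sqrt(2*ln(n)) ≈ sqrt(11.640166) ≈ 3.411769.
threshold ≈ 2.76*3.411769 = 9.41648244 ≈ 9.4165.

9.4165


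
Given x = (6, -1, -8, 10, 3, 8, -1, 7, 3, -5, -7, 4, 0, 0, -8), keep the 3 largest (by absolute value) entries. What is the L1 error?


Sorted |x_i| descending: [10, 8, 8, 8, 7, 7, 6, 5, 4, 3, 3, 1, 1, 0, 0]
Keep top 3: [10, 8, 8]
Tail entries: [8, 7, 7, 6, 5, 4, 3, 3, 1, 1, 0, 0]
L1 error = sum of tail = 45.

45


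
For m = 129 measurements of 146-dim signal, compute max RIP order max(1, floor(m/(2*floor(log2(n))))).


floor(log2(146)) = 7.
2*7 = 14.
m/(2*floor(log2(n))) = 129/14 ≈ 9.2143.
floor = 9.
k = max(1, 9) = 9.

9


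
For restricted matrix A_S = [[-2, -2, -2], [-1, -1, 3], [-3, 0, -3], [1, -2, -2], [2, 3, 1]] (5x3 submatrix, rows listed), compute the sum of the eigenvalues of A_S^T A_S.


Sum of eigenvalues of A_S^T A_S = trace(A_S^T A_S) = sum of squared column norms of A_S.
A_S^T A_S diagonal: [19, 18, 27].
trace = 19 + 18 + 27 = 64.

64


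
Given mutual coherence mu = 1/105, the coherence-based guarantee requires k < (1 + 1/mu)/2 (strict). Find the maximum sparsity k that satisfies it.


1/mu = 105.
1 + 1/mu = 106.
(1 + 1/mu)/2 = 53 is an integer and the inequality is strict, so k_max = 53 - 1 = 52.

52


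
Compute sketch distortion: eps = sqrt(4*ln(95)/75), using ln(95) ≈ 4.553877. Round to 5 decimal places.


ln(95) ≈ 4.553877.
4*ln(N)/m ≈ 4*4.553877/75 ≈ 0.24287344.
eps = sqrt(0.24287344) ≈ 0.4928219 ≈ 0.49282.

0.49282


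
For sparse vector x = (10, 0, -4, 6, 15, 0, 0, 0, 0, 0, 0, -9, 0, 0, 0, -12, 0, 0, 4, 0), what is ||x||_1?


Non-zero entries: [(0, 10), (2, -4), (3, 6), (4, 15), (11, -9), (15, -12), (18, 4)]
Absolute values: [10, 4, 6, 15, 9, 12, 4]
||x||_1 = sum = 60.

60


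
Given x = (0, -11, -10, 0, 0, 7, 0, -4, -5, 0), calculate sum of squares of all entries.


Non-zero entries: [(1, -11), (2, -10), (5, 7), (7, -4), (8, -5)]
Squares: [121, 100, 49, 16, 25]
||x||_2^2 = sum = 311.

311


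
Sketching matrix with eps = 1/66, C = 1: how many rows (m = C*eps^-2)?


1/eps = 66.
(1/eps)^2 = 4356.
m = 1*4356 = 4356.

4356


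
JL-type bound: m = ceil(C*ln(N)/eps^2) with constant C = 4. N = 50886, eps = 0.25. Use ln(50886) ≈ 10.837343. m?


ln(50886) ≈ 10.837343.
eps^2 = 0.25^2 = 0.0625.
C*ln(N)/eps^2 ≈ 4*10.837343/0.0625 ≈ 693.59.
m = ceil(693.59) = 694.

694


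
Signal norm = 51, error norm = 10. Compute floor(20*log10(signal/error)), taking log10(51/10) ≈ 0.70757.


||x||/||e|| = 51/10.
log10(51/10) ≈ 0.70757.
20*log10(||x||/||e||) ≈ 20*0.70757 = 14.1514.
floor(14.1514) = 14.

14


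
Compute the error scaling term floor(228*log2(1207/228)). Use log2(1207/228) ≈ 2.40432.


log2(n/k) = log2(1207/228) ≈ 2.40432.
k*log2(n/k) ≈ 228*2.40432 = 548.18496.
floor(548.18496) = 548.

548


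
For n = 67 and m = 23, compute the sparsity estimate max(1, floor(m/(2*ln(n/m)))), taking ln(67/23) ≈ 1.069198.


n/m = 67/23.
ln(n/m) ≈ 1.069198.
2*ln(n/m) ≈ 2.138396.
m/(2*ln(n/m)) ≈ 23/2.138396 ≈ 10.7557.
floor = 10.
k_max = max(1, 10) = 10.

10


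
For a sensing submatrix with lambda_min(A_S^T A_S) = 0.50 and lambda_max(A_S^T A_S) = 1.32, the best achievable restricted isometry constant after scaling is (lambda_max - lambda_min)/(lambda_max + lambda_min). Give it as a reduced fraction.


lambda_max - lambda_min = 1.32 - 0.50 = 0.82.
lambda_max + lambda_min = 1.32 + 0.50 = 1.82.
delta = 0.82/1.82 = 82/182 = 41/91.

41/91


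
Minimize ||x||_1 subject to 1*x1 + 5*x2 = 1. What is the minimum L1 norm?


Axis intercepts:
  x1 = 1, x2 = 0: L1 = 1
  x1 = 0, x2 = 1/5: L1 = 1/5
x* = (0, 1/5)
||x*||_1 = 1/5.

1/5


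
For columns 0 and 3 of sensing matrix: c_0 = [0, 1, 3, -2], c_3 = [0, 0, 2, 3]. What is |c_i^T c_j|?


Inner product: 0*0 + 1*0 + 3*2 + -2*3
Products: [0, 0, 6, -6]
Sum = 0.
|dot| = 0.

0


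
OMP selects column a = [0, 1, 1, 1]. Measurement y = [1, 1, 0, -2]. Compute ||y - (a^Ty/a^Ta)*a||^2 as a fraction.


a^T a = 3.
a^T y = -1.
coeff = -1/3 = -1/3.
||r||^2 = 17/3.

17/3


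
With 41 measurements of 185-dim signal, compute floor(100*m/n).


100*m/n = 100*41/185 ≈ 22.1622.
floor = 22.

22


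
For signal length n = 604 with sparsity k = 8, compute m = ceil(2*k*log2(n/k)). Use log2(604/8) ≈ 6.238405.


log2(n/k) = log2(604/8) ≈ 6.238405.
2*k*log2(n/k) ≈ 2*8*6.238405 = 99.81448.
m = ceil(99.81448) = 100.

100


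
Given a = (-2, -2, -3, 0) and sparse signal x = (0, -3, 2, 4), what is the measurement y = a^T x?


Non-zero terms: ['-2*-3', '-3*2', '0*4']
Products: [6, -6, 0]
y = sum = 0.

0


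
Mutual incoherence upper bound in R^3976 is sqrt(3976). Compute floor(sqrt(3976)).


63^2 = 3969 <= 3976 < 4096 = 64^2, so 63 <= sqrt(3976) < 64.
floor(sqrt(3976)) = 63.

63


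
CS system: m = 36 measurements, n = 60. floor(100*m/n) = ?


100*m/n = 100*36/60 ≈ 60.0.
floor = 60.

60


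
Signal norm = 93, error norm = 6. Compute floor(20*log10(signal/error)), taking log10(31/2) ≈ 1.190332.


||x||/||e|| = 93/6 = 31/2.
log10(31/2) ≈ 1.190332.
20*log10(||x||/||e||) ≈ 20*1.190332 = 23.80664.
floor(23.80664) = 23.

23


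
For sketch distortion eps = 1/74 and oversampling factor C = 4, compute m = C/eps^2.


1/eps = 74.
(1/eps)^2 = 5476.
m = 4*5476 = 21904.

21904


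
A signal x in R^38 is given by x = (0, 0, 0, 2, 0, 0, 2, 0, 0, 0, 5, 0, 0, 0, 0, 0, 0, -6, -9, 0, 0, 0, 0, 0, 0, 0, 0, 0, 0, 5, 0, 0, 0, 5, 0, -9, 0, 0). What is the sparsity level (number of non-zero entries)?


Non-zero positions: [3, 6, 10, 17, 18, 29, 33, 35].
Sparsity = 8.

8


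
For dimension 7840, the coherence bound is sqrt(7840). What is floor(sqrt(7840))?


88^2 = 7744 <= 7840 < 7921 = 89^2, so 88 <= sqrt(7840) < 89.
floor(sqrt(7840)) = 88.

88


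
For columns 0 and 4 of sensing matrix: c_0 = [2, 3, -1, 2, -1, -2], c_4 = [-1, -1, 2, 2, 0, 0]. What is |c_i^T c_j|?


Inner product: 2*-1 + 3*-1 + -1*2 + 2*2 + -1*0 + -2*0
Products: [-2, -3, -2, 4, 0, 0]
Sum = -3.
|dot| = 3.

3


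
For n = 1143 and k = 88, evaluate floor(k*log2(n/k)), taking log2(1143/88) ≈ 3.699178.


log2(n/k) = log2(1143/88) ≈ 3.699178.
k*log2(n/k) ≈ 88*3.699178 = 325.527664.
floor(325.527664) = 325.

325


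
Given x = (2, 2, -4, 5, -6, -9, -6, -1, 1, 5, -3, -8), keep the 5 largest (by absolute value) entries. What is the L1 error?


Sorted |x_i| descending: [9, 8, 6, 6, 5, 5, 4, 3, 2, 2, 1, 1]
Keep top 5: [9, 8, 6, 6, 5]
Tail entries: [5, 4, 3, 2, 2, 1, 1]
L1 error = sum of tail = 18.

18


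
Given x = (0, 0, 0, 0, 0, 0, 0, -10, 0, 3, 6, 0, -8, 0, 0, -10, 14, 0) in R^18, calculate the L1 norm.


Non-zero entries: [(7, -10), (9, 3), (10, 6), (12, -8), (15, -10), (16, 14)]
Absolute values: [10, 3, 6, 8, 10, 14]
||x||_1 = sum = 51.

51


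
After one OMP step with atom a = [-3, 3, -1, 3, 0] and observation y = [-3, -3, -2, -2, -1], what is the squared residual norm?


a^T a = 28.
a^T y = -4.
coeff = -4/28 = -1/7.
||r||^2 = 185/7.

185/7
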